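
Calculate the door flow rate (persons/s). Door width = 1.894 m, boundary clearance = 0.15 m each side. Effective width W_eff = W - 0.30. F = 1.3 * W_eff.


W_eff = 1.894 - 0.30 = 1.594 m
F = 1.3 * 1.594 = 2.0722 persons/s

2.0722 persons/s


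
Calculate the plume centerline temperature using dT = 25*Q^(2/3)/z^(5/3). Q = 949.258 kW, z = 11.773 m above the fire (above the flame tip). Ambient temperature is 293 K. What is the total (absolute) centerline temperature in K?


Q^(2/3) = 96.588
z^(5/3) = 60.927
dT = 25 * 96.588 / 60.927 = 39.632 K
T = 293 + 39.632 = 332.63 K

332.63 K


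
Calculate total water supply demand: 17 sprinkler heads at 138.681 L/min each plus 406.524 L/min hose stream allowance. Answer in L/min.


Sprinkler demand = 17 * 138.681 = 2357.577 L/min
Total = 2357.577 + 406.524 = 2764.101 L/min

2764.101 L/min


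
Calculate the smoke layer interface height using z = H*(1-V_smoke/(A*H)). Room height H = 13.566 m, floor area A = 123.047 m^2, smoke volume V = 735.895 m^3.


V/(A*H) = 0.44085
1 - 0.44085 = 0.55915
z = 13.566 * 0.55915 = 7.5854 m

7.5854 m


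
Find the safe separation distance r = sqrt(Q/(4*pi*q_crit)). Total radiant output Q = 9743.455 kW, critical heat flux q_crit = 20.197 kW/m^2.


4*pi*q_crit = 253.80
Q/(4*pi*q_crit) = 38.390
r = sqrt(38.390) = 6.1960 m

6.1960 m


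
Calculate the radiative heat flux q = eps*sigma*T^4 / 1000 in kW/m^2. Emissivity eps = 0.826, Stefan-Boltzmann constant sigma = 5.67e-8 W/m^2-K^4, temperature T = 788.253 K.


T^4 = 3.8607e+11
q = 0.826 * 5.67e-8 * 3.8607e+11 / 1000 = 18.081 kW/m^2

18.081 kW/m^2


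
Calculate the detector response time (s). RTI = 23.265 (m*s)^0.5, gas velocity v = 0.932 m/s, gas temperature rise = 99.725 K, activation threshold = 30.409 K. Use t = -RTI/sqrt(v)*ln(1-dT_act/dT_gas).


dT_act/dT_gas = 0.30493
ln(1 - 0.30493) = -0.36374
t = -23.265 / sqrt(0.932) * -0.36374 = 8.7657 s

8.7657 s


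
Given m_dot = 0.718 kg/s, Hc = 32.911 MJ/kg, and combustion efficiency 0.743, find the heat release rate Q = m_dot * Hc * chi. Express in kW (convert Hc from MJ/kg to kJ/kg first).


Hc = 32.911 MJ/kg = 32.911 * 1000 kJ/kg = 32911 kJ/kg
Q = 0.718 kg/s * 32911 kJ/kg * 0.743 = 17557 kW

17557 kW


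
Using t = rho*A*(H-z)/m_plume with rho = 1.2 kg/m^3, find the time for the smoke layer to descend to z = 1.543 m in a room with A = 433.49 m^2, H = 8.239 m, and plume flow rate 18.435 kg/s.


H - z = 6.696 m
t = 1.2 * 433.49 * 6.696 / 18.435 = 188.94 s

188.94 s


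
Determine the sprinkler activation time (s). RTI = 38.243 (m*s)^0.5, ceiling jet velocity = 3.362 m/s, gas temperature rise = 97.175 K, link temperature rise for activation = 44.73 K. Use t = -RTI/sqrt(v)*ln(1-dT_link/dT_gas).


dT_link/dT_gas = 0.46030
ln(1 - 0.46030) = -0.61675
t = -38.243 / sqrt(3.362) * -0.61675 = 12.864 s

12.864 s


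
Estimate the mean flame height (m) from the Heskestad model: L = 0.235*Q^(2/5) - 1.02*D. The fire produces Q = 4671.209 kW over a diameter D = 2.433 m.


Q^(2/5) = 29.361
0.235 * Q^(2/5) = 6.8998
1.02 * D = 2.4817
L = 4.4182 m

4.4182 m


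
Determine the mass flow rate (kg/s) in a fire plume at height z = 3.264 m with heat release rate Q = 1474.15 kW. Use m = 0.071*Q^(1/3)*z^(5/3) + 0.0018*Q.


Q^(1/3) = 11.381
z^(5/3) = 7.1821
First term = 0.071 * 11.381 * 7.1821 = 5.8035
Second term = 0.0018 * 1474.15 = 2.6535
m = 8.4570 kg/s

8.4570 kg/s


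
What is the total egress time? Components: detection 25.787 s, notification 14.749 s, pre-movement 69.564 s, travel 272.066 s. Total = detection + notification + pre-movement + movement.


Total = 25.787 + 14.749 + 69.564 + 272.066 = 382.166 s

382.166 s


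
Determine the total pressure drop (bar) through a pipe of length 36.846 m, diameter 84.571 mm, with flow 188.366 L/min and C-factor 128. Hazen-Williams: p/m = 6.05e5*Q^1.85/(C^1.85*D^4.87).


Q^1.85 = 16172
C^1.85 = 7913.0
D^4.87 = 2.4298e+09
p/m = 0.00050887 bar/m
p_total = 0.00050887 * 36.846 = 0.018750 bar

0.018750 bar


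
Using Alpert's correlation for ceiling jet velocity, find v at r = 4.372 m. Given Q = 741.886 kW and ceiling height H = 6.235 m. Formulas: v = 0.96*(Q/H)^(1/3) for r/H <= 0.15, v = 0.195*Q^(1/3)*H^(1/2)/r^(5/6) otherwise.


r/H = 4.372 / 6.235 = 0.70120
r/H > 0.15, so v = 0.195*Q^(1/3)*H^(1/2)/r^(5/6)
Q^(1/3) = 9.0527
H^(1/2) = 2.4970
r^(5/6) = 3.4190
v = 0.195 * 9.0527 * 2.4970 / 3.4190 = 1.2892 m/s

1.2892 m/s


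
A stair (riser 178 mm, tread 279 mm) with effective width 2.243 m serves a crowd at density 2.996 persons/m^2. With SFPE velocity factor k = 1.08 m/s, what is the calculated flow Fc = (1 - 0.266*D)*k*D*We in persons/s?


1 - 0.266*D = 1 - 0.266*2.996 = 0.20306
Fs = 0.20306 * 1.08 * 2.996 = 0.65705 persons/(s*m)
Fc = 0.65705 * 2.243 = 1.4738 persons/s

1.4738 persons/s


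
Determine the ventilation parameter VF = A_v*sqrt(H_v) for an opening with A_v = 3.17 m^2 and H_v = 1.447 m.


sqrt(H_v) = 1.2029
VF = 3.17 * 1.2029 = 3.8132 m^(5/2)

3.8132 m^(5/2)


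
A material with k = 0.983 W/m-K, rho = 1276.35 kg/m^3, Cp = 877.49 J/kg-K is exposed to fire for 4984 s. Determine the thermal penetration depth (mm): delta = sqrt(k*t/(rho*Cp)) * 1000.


alpha = 0.983 / (1276.35 * 877.49) = 8.7769e-07 m^2/s
alpha * t = 0.0043744
delta = sqrt(0.0043744) * 1000 = 66.139 mm

66.139 mm


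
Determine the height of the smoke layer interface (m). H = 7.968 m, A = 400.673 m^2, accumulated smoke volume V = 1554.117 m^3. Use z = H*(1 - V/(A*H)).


V/(A*H) = 0.48679
1 - 0.48679 = 0.51321
z = 7.968 * 0.51321 = 4.0892 m

4.0892 m


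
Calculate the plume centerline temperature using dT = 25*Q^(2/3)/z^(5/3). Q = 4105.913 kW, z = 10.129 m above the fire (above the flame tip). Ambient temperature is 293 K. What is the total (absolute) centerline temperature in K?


Q^(2/3) = 256.41
z^(5/3) = 47.418
dT = 25 * 256.41 / 47.418 = 135.19 K
T = 293 + 135.19 = 428.19 K

428.19 K


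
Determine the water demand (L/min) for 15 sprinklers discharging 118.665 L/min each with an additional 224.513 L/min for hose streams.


Sprinkler demand = 15 * 118.665 = 1779.975 L/min
Total = 1779.975 + 224.513 = 2004.488 L/min

2004.488 L/min


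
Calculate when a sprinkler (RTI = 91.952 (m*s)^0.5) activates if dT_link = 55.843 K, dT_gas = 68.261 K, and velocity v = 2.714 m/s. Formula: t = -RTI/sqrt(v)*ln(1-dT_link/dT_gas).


dT_link/dT_gas = 0.81808
ln(1 - 0.81808) = -1.7042
t = -91.952 / sqrt(2.714) * -1.7042 = 95.121 s

95.121 s


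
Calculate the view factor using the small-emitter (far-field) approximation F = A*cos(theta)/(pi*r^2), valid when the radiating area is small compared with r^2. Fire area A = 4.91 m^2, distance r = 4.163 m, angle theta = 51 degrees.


cos(51 deg) = 0.62932
pi*r^2 = 54.446
F = 4.91 * 0.62932 / 54.446 = 0.056753

0.056753


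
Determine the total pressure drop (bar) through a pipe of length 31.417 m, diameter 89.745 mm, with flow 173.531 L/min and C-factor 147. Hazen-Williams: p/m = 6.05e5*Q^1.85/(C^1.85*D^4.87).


Q^1.85 = 13895
C^1.85 = 10222
D^4.87 = 3.2446e+09
p/m = 0.00025346 bar/m
p_total = 0.00025346 * 31.417 = 0.0079629 bar

0.0079629 bar


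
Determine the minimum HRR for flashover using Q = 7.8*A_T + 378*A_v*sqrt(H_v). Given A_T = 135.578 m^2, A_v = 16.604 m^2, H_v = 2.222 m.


7.8*A_T = 1057.5
sqrt(H_v) = 1.4906
378*A_v*sqrt(H_v) = 9355.7
Q = 1057.5 + 9355.7 = 10413 kW

10413 kW


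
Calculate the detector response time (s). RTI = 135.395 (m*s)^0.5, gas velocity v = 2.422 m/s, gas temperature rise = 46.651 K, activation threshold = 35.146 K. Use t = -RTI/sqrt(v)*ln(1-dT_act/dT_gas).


dT_act/dT_gas = 0.75338
ln(1 - 0.75338) = -1.3999
t = -135.395 / sqrt(2.422) * -1.3999 = 121.79 s

121.79 s


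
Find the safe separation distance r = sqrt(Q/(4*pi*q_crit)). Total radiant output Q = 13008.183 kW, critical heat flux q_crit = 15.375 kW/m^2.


4*pi*q_crit = 193.21
Q/(4*pi*q_crit) = 67.327
r = sqrt(67.327) = 8.2053 m

8.2053 m


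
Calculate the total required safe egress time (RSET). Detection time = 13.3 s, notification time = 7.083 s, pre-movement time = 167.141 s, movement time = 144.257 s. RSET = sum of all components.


Total = 13.3 + 7.083 + 167.141 + 144.257 = 331.781 s

331.781 s


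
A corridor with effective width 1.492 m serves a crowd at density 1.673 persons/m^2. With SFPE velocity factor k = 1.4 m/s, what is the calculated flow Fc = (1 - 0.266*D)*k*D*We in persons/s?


1 - 0.266*D = 1 - 0.266*1.673 = 0.55498
Fs = 0.55498 * 1.4 * 1.673 = 1.2999 persons/(s*m)
Fc = 1.2999 * 1.492 = 1.9394 persons/s

1.9394 persons/s


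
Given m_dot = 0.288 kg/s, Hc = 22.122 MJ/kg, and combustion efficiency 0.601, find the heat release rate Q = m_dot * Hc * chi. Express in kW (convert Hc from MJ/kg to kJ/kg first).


Hc = 22.122 MJ/kg = 22.122 * 1000 kJ/kg = 22122 kJ/kg
Q = 0.288 kg/s * 22122 kJ/kg * 0.601 = 3829.1 kW

3829.1 kW


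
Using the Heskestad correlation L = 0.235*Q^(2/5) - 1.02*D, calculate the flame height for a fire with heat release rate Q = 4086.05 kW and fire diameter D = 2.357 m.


Q^(2/5) = 27.831
0.235 * Q^(2/5) = 6.5402
1.02 * D = 2.4041
L = 4.1360 m

4.1360 m


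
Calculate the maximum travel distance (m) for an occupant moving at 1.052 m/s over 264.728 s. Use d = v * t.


d = 1.052 * 264.728 = 278.49 m

278.49 m


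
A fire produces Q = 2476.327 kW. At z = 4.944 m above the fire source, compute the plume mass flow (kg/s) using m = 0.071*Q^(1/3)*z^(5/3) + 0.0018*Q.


Q^(1/3) = 13.529
z^(5/3) = 14.348
First term = 0.071 * 13.529 * 14.348 = 13.782
Second term = 0.0018 * 2476.327 = 4.4574
m = 18.240 kg/s

18.240 kg/s


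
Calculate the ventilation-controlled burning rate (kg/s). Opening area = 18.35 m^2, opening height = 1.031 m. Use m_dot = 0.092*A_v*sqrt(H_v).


sqrt(H_v) = 1.0154
m_dot = 0.092 * 18.35 * 1.0154 = 1.7142 kg/s

1.7142 kg/s


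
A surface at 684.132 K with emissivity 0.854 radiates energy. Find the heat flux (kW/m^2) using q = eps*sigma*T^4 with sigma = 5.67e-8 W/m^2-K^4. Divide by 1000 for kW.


T^4 = 2.1906e+11
q = 0.854 * 5.67e-8 * 2.1906e+11 / 1000 = 10.607 kW/m^2

10.607 kW/m^2


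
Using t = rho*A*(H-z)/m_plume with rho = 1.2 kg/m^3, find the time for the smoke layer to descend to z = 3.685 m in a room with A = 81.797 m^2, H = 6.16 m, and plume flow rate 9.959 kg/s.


H - z = 2.475 m
t = 1.2 * 81.797 * 2.475 / 9.959 = 24.394 s

24.394 s


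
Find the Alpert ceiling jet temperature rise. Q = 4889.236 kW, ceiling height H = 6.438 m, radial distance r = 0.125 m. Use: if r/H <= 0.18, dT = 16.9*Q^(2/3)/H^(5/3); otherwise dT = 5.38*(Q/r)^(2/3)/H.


r/H = 0.125 / 6.438 = 0.019416
r/H <= 0.18, so dT = 16.9*Q^(2/3)/H^(5/3)
Q^(2/3) = 288.07
H^(5/3) = 22.280
dT = 16.9 * 288.07 / 22.280 = 218.51 K

218.51 K


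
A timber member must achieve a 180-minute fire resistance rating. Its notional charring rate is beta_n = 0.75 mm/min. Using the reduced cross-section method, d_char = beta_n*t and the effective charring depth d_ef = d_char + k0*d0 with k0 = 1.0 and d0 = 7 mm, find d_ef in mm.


d_char = 0.75 * 180 = 135 mm
d_ef = 135 + 1.0*7 = 142 mm

142 mm


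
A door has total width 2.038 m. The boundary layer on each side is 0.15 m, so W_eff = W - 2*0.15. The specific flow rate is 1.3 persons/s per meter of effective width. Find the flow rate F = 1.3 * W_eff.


W_eff = 2.038 - 0.30 = 1.738 m
F = 1.3 * 1.738 = 2.2594 persons/s

2.2594 persons/s


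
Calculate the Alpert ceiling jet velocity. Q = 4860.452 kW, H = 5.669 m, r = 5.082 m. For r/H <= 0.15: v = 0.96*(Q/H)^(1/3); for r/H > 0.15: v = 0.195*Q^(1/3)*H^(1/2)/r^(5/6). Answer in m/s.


r/H = 5.082 / 5.669 = 0.89645
r/H > 0.15, so v = 0.195*Q^(1/3)*H^(1/2)/r^(5/6)
Q^(1/3) = 16.939
H^(1/2) = 2.3810
r^(5/6) = 3.8758
v = 0.195 * 16.939 * 2.3810 / 3.8758 = 2.0292 m/s

2.0292 m/s


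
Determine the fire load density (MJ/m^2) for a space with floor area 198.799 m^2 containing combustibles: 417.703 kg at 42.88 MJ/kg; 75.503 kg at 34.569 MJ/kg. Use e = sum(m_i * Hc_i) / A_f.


Total energy = 417.703*42.88 + 75.503*34.569
= 17911.10 + 2610.063
= 20521.17 MJ
e = 20521.17 / 198.799 = 103.23 MJ/m^2

103.23 MJ/m^2


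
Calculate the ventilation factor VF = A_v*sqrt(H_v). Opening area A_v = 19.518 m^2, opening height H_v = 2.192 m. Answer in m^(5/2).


sqrt(H_v) = 1.4805
VF = 19.518 * 1.4805 = 28.897 m^(5/2)

28.897 m^(5/2)


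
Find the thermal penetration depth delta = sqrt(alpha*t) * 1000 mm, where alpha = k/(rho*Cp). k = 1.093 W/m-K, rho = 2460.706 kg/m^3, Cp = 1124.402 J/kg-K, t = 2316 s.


alpha = 1.093 / (2460.706 * 1124.402) = 3.9504e-07 m^2/s
alpha * t = 0.00091491
delta = sqrt(0.00091491) * 1000 = 30.247 mm

30.247 mm


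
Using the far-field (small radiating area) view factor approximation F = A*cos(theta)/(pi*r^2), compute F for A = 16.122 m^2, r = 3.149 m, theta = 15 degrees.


cos(15 deg) = 0.96593
pi*r^2 = 31.153
F = 16.122 * 0.96593 / 31.153 = 0.49988

0.49988


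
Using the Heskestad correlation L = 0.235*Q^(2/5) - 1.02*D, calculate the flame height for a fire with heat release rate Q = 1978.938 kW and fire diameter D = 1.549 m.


Q^(2/5) = 20.824
0.235 * Q^(2/5) = 4.8937
1.02 * D = 1.5800
L = 3.3138 m

3.3138 m


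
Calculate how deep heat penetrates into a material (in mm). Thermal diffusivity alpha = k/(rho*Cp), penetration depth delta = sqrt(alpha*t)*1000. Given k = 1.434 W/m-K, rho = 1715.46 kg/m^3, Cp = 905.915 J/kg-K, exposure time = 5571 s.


alpha = 1.434 / (1715.46 * 905.915) = 9.2274e-07 m^2/s
alpha * t = 0.0051406
delta = sqrt(0.0051406) * 1000 = 71.698 mm

71.698 mm


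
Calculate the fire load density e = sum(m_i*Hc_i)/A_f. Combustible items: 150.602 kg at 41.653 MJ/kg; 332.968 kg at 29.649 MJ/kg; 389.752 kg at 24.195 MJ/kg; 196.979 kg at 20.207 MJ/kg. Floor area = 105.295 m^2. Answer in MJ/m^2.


Total energy = 150.602*41.653 + 332.968*29.649 + 389.752*24.195 + 196.979*20.207
= 6273.025 + 9872.168 + 9430.050 + 3980.355
= 29555.60 MJ
e = 29555.60 / 105.295 = 280.69 MJ/m^2

280.69 MJ/m^2


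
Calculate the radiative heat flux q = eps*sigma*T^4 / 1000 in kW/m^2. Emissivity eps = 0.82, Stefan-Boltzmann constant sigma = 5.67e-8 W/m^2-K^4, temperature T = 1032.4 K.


T^4 = 1.1360e+12
q = 0.82 * 5.67e-8 * 1.1360e+12 / 1000 = 52.819 kW/m^2

52.819 kW/m^2


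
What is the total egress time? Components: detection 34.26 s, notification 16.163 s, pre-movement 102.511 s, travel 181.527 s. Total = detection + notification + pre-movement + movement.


Total = 34.26 + 16.163 + 102.511 + 181.527 = 334.461 s

334.461 s


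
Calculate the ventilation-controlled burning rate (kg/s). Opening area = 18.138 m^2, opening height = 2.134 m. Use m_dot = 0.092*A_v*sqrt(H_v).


sqrt(H_v) = 1.4608
m_dot = 0.092 * 18.138 * 1.4608 = 2.4377 kg/s

2.4377 kg/s


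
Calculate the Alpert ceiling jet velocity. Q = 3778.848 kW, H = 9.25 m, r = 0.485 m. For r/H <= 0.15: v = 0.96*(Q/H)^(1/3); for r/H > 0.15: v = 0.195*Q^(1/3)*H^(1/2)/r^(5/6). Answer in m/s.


r/H = 0.485 / 9.25 = 0.052432
r/H <= 0.15, so v = 0.96*(Q/H)^(1/3)
Q/H = 408.52
(Q/H)^(1/3) = 7.4200
v = 0.96 * 7.4200 = 7.1232 m/s

7.1232 m/s


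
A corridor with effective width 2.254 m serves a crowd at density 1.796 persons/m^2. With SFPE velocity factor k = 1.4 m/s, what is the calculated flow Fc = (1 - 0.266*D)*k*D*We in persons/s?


1 - 0.266*D = 1 - 0.266*1.796 = 0.52226
Fs = 0.52226 * 1.4 * 1.796 = 1.3132 persons/(s*m)
Fc = 1.3132 * 2.254 = 2.9599 persons/s

2.9599 persons/s


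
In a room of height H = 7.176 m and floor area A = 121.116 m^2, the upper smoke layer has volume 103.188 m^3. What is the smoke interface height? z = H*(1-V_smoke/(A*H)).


V/(A*H) = 0.11873
1 - 0.11873 = 0.88127
z = 7.176 * 0.88127 = 6.3240 m

6.3240 m


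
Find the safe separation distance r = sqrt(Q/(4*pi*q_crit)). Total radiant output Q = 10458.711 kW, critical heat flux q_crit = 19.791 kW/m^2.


4*pi*q_crit = 248.70
Q/(4*pi*q_crit) = 42.053
r = sqrt(42.053) = 6.4849 m

6.4849 m


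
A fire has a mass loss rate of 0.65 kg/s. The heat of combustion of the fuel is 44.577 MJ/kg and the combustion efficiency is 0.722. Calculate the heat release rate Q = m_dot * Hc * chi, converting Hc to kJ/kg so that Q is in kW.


Hc = 44.577 MJ/kg = 44.577 * 1000 kJ/kg = 44577 kJ/kg
Q = 0.65 kg/s * 44577 kJ/kg * 0.722 = 20920 kW

20920 kW


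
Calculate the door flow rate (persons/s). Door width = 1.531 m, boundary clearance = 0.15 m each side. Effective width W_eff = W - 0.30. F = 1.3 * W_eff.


W_eff = 1.531 - 0.30 = 1.231 m
F = 1.3 * 1.231 = 1.6003 persons/s

1.6003 persons/s


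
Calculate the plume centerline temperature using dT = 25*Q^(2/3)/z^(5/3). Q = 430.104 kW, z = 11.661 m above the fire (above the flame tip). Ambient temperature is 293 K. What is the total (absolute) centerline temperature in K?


Q^(2/3) = 56.979
z^(5/3) = 59.964
dT = 25 * 56.979 / 59.964 = 23.755 K
T = 293 + 23.755 = 316.76 K

316.76 K


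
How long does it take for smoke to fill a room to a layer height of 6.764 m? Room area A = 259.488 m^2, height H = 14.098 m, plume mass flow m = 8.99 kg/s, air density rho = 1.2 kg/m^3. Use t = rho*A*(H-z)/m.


H - z = 7.334 m
t = 1.2 * 259.488 * 7.334 / 8.99 = 254.03 s

254.03 s


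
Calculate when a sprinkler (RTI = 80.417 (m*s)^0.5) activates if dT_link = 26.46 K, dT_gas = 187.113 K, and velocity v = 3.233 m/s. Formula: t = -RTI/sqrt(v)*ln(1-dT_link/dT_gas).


dT_link/dT_gas = 0.14141
ln(1 - 0.14141) = -0.15247
t = -80.417 / sqrt(3.233) * -0.15247 = 6.8190 s

6.8190 s


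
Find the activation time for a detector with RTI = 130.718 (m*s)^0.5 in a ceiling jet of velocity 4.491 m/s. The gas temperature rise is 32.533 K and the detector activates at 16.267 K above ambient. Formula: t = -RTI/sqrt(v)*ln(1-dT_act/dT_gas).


dT_act/dT_gas = 0.50002
ln(1 - 0.50002) = -0.69318
t = -130.718 / sqrt(4.491) * -0.69318 = 42.757 s

42.757 s


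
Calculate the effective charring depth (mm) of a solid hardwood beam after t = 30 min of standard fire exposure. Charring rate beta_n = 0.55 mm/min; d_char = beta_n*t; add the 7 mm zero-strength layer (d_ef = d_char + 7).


d_char = 0.55 * 30 = 16.5 mm
d_ef = 16.5 + 1.0*7 = 23.5 mm

23.5 mm


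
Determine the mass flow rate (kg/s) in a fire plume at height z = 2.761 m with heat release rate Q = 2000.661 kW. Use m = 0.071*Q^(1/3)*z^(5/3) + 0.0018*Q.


Q^(1/3) = 12.601
z^(5/3) = 5.4339
First term = 0.071 * 12.601 * 5.4339 = 4.8614
Second term = 0.0018 * 2000.661 = 3.6012
m = 8.4626 kg/s

8.4626 kg/s


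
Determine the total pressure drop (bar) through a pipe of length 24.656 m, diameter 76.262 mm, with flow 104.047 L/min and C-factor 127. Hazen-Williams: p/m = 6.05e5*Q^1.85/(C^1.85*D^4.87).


Q^1.85 = 5393.5
C^1.85 = 7799.0
D^4.87 = 1.4684e+09
p/m = 0.00028494 bar/m
p_total = 0.00028494 * 24.656 = 0.0070255 bar

0.0070255 bar


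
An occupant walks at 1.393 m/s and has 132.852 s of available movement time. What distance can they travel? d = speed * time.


d = 1.393 * 132.852 = 185.06 m

185.06 m


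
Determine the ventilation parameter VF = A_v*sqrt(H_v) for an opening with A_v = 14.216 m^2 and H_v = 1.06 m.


sqrt(H_v) = 1.0296
VF = 14.216 * 1.0296 = 14.636 m^(5/2)

14.636 m^(5/2)


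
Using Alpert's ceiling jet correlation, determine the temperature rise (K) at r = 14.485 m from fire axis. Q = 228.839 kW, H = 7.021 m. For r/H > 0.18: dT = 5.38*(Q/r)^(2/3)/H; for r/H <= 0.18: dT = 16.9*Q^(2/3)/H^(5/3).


r/H = 14.485 / 7.021 = 2.0631
r/H > 0.18, so dT = 5.38*(Q/r)^(2/3)/H
Q/r = 15.798
(Q/r)^(2/3) = 6.2961
dT = 5.38 * 6.2961 / 7.021 = 4.8246 K

4.8246 K


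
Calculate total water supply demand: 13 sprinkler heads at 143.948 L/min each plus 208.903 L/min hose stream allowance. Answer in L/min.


Sprinkler demand = 13 * 143.948 = 1871.324 L/min
Total = 1871.324 + 208.903 = 2080.227 L/min

2080.227 L/min


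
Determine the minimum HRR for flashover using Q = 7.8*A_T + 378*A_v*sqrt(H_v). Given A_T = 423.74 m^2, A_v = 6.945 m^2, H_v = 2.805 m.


7.8*A_T = 3305.172
sqrt(H_v) = 1.6748
378*A_v*sqrt(H_v) = 4396.7
Q = 3305.172 + 4396.7 = 7701.9 kW

7701.9 kW


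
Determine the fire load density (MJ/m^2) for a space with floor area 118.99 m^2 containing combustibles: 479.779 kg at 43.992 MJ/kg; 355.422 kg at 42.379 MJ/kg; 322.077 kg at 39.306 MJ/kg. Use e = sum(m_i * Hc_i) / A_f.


Total energy = 479.779*43.992 + 355.422*42.379 + 322.077*39.306
= 21106.44 + 15062.43 + 12659.56
= 48828.43 MJ
e = 48828.43 / 118.99 = 410.36 MJ/m^2

410.36 MJ/m^2


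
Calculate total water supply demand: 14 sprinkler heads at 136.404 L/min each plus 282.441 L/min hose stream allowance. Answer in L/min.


Sprinkler demand = 14 * 136.404 = 1909.656 L/min
Total = 1909.656 + 282.441 = 2192.097 L/min

2192.097 L/min


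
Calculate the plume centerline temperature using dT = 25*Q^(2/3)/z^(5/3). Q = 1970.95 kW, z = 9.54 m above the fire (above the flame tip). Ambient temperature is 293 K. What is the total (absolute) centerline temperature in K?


Q^(2/3) = 157.20
z^(5/3) = 42.912
dT = 25 * 157.20 / 42.912 = 91.582 K
T = 293 + 91.582 = 384.58 K

384.58 K


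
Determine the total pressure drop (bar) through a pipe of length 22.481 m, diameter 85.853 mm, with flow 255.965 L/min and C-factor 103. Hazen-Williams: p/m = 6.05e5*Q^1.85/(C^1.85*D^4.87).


Q^1.85 = 28519
C^1.85 = 5293.6
D^4.87 = 2.6145e+09
p/m = 0.0012467 bar/m
p_total = 0.0012467 * 22.481 = 0.028026 bar

0.028026 bar


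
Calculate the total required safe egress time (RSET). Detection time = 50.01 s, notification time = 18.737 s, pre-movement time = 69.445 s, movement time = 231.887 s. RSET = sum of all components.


Total = 50.01 + 18.737 + 69.445 + 231.887 = 370.079 s

370.079 s


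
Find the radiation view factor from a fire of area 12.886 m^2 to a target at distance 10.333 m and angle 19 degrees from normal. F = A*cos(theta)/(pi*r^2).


cos(19 deg) = 0.94552
pi*r^2 = 335.43
F = 12.886 * 0.94552 / 335.43 = 0.036323

0.036323


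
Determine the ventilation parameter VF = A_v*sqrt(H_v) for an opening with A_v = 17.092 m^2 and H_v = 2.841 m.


sqrt(H_v) = 1.6855
VF = 17.092 * 1.6855 = 28.809 m^(5/2)

28.809 m^(5/2)


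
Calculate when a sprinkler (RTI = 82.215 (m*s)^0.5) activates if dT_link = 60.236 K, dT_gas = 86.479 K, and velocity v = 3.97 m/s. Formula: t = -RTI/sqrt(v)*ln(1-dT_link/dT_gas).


dT_link/dT_gas = 0.69654
ln(1 - 0.69654) = -1.1925
t = -82.215 / sqrt(3.97) * -1.1925 = 49.206 s

49.206 s


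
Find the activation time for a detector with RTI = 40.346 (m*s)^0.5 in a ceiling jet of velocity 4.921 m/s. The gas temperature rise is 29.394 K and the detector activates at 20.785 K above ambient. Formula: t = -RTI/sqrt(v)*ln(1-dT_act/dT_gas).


dT_act/dT_gas = 0.70712
ln(1 - 0.70712) = -1.2280
t = -40.346 / sqrt(4.921) * -1.2280 = 22.334 s

22.334 s


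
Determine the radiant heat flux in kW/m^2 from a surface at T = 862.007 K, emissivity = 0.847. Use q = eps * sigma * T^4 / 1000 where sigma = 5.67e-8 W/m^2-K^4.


T^4 = 5.5213e+11
q = 0.847 * 5.67e-8 * 5.5213e+11 / 1000 = 26.516 kW/m^2

26.516 kW/m^2


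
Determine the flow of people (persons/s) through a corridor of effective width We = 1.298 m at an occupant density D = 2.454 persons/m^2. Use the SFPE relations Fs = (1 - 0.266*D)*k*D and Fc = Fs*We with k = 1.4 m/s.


1 - 0.266*D = 1 - 0.266*2.454 = 0.34724
Fs = 0.34724 * 1.4 * 2.454 = 1.1930 persons/(s*m)
Fc = 1.1930 * 1.298 = 1.5485 persons/s

1.5485 persons/s


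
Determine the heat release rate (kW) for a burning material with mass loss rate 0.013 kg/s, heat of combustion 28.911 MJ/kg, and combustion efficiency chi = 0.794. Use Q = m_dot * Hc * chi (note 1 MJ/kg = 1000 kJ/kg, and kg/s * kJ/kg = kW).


Hc = 28.911 MJ/kg = 28.911 * 1000 kJ/kg = 28911 kJ/kg
Q = 0.013 kg/s * 28911 kJ/kg * 0.794 = 298.42 kW

298.42 kW


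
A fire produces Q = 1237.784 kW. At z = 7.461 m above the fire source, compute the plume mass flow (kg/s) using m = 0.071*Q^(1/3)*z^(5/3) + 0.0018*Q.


Q^(1/3) = 10.737
z^(5/3) = 28.488
First term = 0.071 * 10.737 * 28.488 = 21.717
Second term = 0.0018 * 1237.784 = 2.2280
m = 23.945 kg/s

23.945 kg/s


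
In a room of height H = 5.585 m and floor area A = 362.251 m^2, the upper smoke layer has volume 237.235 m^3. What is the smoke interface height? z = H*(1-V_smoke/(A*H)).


V/(A*H) = 0.11726
1 - 0.11726 = 0.88274
z = 5.585 * 0.88274 = 4.9301 m

4.9301 m


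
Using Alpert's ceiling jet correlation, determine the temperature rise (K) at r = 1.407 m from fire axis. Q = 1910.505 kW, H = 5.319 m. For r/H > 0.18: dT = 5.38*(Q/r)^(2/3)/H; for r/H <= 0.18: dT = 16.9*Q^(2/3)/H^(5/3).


r/H = 1.407 / 5.319 = 0.26452
r/H > 0.18, so dT = 5.38*(Q/r)^(2/3)/H
Q/r = 1357.9
(Q/r)^(2/3) = 122.62
dT = 5.38 * 122.62 / 5.319 = 124.03 K

124.03 K


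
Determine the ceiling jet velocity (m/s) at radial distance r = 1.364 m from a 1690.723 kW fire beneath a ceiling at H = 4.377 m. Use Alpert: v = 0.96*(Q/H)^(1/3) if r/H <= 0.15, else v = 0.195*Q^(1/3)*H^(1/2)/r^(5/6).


r/H = 1.364 / 4.377 = 0.31163
r/H > 0.15, so v = 0.195*Q^(1/3)*H^(1/2)/r^(5/6)
Q^(1/3) = 11.913
H^(1/2) = 2.0921
r^(5/6) = 1.2952
v = 0.195 * 11.913 * 2.0921 / 1.2952 = 3.7523 m/s

3.7523 m/s


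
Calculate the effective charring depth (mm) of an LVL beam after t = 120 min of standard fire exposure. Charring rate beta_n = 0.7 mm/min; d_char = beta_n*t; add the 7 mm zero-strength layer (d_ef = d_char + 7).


d_char = 0.7 * 120 = 84 mm
d_ef = 84 + 1.0*7 = 91 mm

91 mm


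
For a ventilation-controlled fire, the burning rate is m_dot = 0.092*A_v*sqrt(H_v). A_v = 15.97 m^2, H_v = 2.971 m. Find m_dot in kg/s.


sqrt(H_v) = 1.7237
m_dot = 0.092 * 15.97 * 1.7237 = 2.5325 kg/s

2.5325 kg/s


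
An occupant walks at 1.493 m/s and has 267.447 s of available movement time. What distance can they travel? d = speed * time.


d = 1.493 * 267.447 = 399.30 m

399.30 m


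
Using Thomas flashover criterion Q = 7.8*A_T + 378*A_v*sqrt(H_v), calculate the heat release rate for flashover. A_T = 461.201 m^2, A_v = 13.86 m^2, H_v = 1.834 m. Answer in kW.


7.8*A_T = 3597.4
sqrt(H_v) = 1.3543
378*A_v*sqrt(H_v) = 7095.0
Q = 3597.4 + 7095.0 = 10692 kW

10692 kW


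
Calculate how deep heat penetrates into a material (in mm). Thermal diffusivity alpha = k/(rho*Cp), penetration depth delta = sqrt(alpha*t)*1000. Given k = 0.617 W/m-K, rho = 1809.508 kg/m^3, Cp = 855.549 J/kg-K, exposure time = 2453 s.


alpha = 0.617 / (1809.508 * 855.549) = 3.9855e-07 m^2/s
alpha * t = 0.00097764
delta = sqrt(0.00097764) * 1000 = 31.267 mm

31.267 mm


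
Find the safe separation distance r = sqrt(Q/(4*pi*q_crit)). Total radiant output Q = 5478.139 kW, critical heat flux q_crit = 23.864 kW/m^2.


4*pi*q_crit = 299.88
Q/(4*pi*q_crit) = 18.268
r = sqrt(18.268) = 4.2741 m

4.2741 m


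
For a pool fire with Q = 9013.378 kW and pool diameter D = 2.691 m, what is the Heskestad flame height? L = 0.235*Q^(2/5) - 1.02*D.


Q^(2/5) = 38.190
0.235 * Q^(2/5) = 8.9748
1.02 * D = 2.7448
L = 6.2299 m

6.2299 m


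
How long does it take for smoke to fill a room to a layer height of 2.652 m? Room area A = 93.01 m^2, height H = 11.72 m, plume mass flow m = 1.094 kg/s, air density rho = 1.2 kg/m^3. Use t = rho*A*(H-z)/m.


H - z = 9.068 m
t = 1.2 * 93.01 * 9.068 / 1.094 = 925.13 s

925.13 s


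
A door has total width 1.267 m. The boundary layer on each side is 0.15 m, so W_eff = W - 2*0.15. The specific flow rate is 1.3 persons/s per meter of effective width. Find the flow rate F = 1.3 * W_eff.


W_eff = 1.267 - 0.30 = 0.967 m
F = 1.3 * 0.967 = 1.2571 persons/s

1.2571 persons/s


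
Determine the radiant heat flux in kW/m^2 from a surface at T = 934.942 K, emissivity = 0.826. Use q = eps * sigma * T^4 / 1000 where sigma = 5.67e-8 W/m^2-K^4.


T^4 = 7.6408e+11
q = 0.826 * 5.67e-8 * 7.6408e+11 / 1000 = 35.785 kW/m^2

35.785 kW/m^2


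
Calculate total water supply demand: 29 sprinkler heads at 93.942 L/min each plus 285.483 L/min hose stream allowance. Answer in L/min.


Sprinkler demand = 29 * 93.942 = 2724.318 L/min
Total = 2724.318 + 285.483 = 3009.801 L/min

3009.801 L/min


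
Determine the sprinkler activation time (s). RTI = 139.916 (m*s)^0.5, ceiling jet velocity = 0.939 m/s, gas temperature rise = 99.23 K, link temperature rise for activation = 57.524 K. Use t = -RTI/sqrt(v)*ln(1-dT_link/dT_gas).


dT_link/dT_gas = 0.57970
ln(1 - 0.57970) = -0.86680
t = -139.916 / sqrt(0.939) * -0.86680 = 125.16 s

125.16 s


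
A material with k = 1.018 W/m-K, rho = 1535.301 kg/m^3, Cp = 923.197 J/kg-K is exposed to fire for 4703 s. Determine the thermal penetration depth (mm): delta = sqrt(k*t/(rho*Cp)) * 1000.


alpha = 1.018 / (1535.301 * 923.197) = 7.1822e-07 m^2/s
alpha * t = 0.0033778
delta = sqrt(0.0033778) * 1000 = 58.119 mm

58.119 mm


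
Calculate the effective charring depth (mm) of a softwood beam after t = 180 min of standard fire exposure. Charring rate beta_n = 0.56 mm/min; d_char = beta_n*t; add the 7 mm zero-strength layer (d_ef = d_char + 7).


d_char = 0.56 * 180 = 100.8 mm
d_ef = 100.8 + 1.0*7 = 107.8 mm

107.8 mm


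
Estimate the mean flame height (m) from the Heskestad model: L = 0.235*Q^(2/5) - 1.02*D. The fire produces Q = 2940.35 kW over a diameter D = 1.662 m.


Q^(2/5) = 24.398
0.235 * Q^(2/5) = 5.7336
1.02 * D = 1.6952
L = 4.0384 m

4.0384 m


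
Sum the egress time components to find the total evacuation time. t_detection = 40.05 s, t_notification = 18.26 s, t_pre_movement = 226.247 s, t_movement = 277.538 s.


Total = 40.05 + 18.26 + 226.247 + 277.538 = 562.095 s

562.095 s


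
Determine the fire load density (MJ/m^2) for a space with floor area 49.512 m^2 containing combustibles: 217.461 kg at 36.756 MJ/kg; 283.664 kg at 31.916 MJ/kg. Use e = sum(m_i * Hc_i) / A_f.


Total energy = 217.461*36.756 + 283.664*31.916
= 7992.997 + 9053.420
= 17046.42 MJ
e = 17046.42 / 49.512 = 344.29 MJ/m^2

344.29 MJ/m^2


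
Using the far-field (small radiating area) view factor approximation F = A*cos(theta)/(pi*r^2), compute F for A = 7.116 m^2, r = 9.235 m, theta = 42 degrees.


cos(42 deg) = 0.74314
pi*r^2 = 267.93
F = 7.116 * 0.74314 / 267.93 = 0.019737

0.019737


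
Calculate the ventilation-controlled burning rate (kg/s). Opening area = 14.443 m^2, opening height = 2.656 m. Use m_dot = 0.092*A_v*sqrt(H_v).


sqrt(H_v) = 1.6297
m_dot = 0.092 * 14.443 * 1.6297 = 2.1655 kg/s

2.1655 kg/s


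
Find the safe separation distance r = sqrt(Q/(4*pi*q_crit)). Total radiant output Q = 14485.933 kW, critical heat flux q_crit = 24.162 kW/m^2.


4*pi*q_crit = 303.63
Q/(4*pi*q_crit) = 47.709
r = sqrt(47.709) = 6.9072 m

6.9072 m


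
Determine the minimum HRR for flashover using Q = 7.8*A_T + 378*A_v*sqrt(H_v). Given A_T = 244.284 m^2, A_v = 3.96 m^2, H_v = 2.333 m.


7.8*A_T = 1905.4
sqrt(H_v) = 1.5274
378*A_v*sqrt(H_v) = 2286.4
Q = 1905.4 + 2286.4 = 4191.8 kW

4191.8 kW


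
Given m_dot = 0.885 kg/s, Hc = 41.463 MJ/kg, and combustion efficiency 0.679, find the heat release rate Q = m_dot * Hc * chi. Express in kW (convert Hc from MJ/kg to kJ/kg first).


Hc = 41.463 MJ/kg = 41.463 * 1000 kJ/kg = 41463 kJ/kg
Q = 0.885 kg/s * 41463 kJ/kg * 0.679 = 24916 kW

24916 kW


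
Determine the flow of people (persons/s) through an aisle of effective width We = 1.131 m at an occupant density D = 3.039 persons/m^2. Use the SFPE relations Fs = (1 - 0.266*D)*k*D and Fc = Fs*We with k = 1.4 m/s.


1 - 0.266*D = 1 - 0.266*3.039 = 0.19163
Fs = 0.19163 * 1.4 * 3.039 = 0.81529 persons/(s*m)
Fc = 0.81529 * 1.131 = 0.92210 persons/s

0.92210 persons/s


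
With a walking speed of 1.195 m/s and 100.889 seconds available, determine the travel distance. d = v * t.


d = 1.195 * 100.889 = 120.56 m

120.56 m


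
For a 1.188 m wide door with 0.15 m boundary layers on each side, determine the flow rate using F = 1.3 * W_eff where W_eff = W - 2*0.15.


W_eff = 1.188 - 0.30 = 0.888 m
F = 1.3 * 0.888 = 1.1544 persons/s

1.1544 persons/s


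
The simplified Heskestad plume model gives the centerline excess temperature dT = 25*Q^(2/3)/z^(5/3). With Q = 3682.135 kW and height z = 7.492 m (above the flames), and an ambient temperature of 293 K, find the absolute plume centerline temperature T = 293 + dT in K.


Q^(2/3) = 238.45
z^(5/3) = 28.686
dT = 25 * 238.45 / 28.686 = 207.81 K
T = 293 + 207.81 = 500.81 K

500.81 K


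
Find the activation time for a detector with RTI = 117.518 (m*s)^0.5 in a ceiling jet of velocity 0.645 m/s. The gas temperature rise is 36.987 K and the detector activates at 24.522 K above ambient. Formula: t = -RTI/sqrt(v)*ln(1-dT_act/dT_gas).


dT_act/dT_gas = 0.66299
ln(1 - 0.66299) = -1.0876
t = -117.518 / sqrt(0.645) * -1.0876 = 159.15 s

159.15 s


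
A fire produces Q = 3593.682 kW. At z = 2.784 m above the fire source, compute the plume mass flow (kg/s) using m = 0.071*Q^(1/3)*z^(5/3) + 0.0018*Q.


Q^(1/3) = 15.317
z^(5/3) = 5.5095
First term = 0.071 * 15.317 * 5.5095 = 5.9917
Second term = 0.0018 * 3593.682 = 6.4686
m = 12.460 kg/s

12.460 kg/s


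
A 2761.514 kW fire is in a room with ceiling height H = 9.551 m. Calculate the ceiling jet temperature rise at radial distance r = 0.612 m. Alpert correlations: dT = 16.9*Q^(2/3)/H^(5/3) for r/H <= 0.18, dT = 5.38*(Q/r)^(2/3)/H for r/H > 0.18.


r/H = 0.612 / 9.551 = 0.064077
r/H <= 0.18, so dT = 16.9*Q^(2/3)/H^(5/3)
Q^(2/3) = 196.83
H^(5/3) = 42.995
dT = 16.9 * 196.83 / 42.995 = 77.370 K

77.370 K


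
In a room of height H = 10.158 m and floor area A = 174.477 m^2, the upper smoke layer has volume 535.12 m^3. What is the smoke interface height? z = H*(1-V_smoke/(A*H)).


V/(A*H) = 0.30193
1 - 0.30193 = 0.69807
z = 10.158 * 0.69807 = 7.0910 m

7.0910 m


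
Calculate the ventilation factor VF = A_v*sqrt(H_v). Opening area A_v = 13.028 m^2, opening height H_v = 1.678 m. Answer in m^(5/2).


sqrt(H_v) = 1.2954
VF = 13.028 * 1.2954 = 16.876 m^(5/2)

16.876 m^(5/2)


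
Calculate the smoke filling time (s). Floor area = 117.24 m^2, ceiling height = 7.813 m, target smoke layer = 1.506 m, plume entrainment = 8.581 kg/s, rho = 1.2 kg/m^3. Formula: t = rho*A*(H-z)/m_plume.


H - z = 6.307 m
t = 1.2 * 117.24 * 6.307 / 8.581 = 103.41 s

103.41 s


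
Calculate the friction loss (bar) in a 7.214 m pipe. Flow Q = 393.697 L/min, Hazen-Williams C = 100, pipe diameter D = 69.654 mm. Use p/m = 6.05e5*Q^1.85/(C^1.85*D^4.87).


Q^1.85 = 63248
C^1.85 = 5011.9
D^4.87 = 9.4438e+08
p/m = 0.0080846 bar/m
p_total = 0.0080846 * 7.214 = 0.058322 bar

0.058322 bar


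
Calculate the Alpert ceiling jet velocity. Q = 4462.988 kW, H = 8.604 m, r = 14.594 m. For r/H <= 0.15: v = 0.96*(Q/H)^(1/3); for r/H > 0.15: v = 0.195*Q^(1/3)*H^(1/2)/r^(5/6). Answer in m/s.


r/H = 14.594 / 8.604 = 1.6962
r/H > 0.15, so v = 0.195*Q^(1/3)*H^(1/2)/r^(5/6)
Q^(1/3) = 16.464
H^(1/2) = 2.9333
r^(5/6) = 9.3357
v = 0.195 * 16.464 * 2.9333 / 9.3357 = 1.0087 m/s

1.0087 m/s


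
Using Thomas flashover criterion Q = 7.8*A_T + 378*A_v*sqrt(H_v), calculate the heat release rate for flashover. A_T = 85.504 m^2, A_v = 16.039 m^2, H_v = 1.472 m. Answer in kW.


7.8*A_T = 666.93
sqrt(H_v) = 1.2133
378*A_v*sqrt(H_v) = 7355.7
Q = 666.93 + 7355.7 = 8022.6 kW

8022.6 kW


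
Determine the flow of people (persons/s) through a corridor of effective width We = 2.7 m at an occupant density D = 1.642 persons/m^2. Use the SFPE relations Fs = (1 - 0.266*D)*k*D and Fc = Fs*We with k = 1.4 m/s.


1 - 0.266*D = 1 - 0.266*1.642 = 0.56323
Fs = 0.56323 * 1.4 * 1.642 = 1.2947 persons/(s*m)
Fc = 1.2947 * 2.7 = 3.4958 persons/s

3.4958 persons/s


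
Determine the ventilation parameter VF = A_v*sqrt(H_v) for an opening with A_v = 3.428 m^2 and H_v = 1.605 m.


sqrt(H_v) = 1.2669
VF = 3.428 * 1.2669 = 4.3429 m^(5/2)

4.3429 m^(5/2)


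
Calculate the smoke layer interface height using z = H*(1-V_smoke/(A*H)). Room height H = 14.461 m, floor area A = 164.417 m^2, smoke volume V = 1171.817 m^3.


V/(A*H) = 0.49285
1 - 0.49285 = 0.50715
z = 14.461 * 0.50715 = 7.3339 m

7.3339 m


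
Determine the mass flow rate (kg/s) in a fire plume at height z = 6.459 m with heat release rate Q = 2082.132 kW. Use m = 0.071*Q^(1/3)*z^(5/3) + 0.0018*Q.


Q^(1/3) = 12.769
z^(5/3) = 22.401
First term = 0.071 * 12.769 * 22.401 = 20.310
Second term = 0.0018 * 2082.132 = 3.7478
m = 24.058 kg/s

24.058 kg/s


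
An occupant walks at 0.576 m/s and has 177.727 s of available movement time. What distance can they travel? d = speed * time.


d = 0.576 * 177.727 = 102.37 m

102.37 m


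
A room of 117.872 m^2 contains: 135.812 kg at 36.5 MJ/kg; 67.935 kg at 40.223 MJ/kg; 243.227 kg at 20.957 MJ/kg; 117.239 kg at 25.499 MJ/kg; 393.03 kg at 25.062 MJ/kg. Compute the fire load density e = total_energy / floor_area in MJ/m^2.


Total energy = 135.812*36.5 + 67.935*40.223 + 243.227*20.957 + 117.239*25.499 + 393.03*25.062
= 4957.138 + 2732.550 + 5097.308 + 2989.477 + 9850.118
= 25626.59 MJ
e = 25626.59 / 117.872 = 217.41 MJ/m^2

217.41 MJ/m^2


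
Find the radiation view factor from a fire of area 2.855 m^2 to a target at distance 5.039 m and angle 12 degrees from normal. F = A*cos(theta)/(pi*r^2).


cos(12 deg) = 0.97815
pi*r^2 = 79.770
F = 2.855 * 0.97815 / 79.770 = 0.035008

0.035008


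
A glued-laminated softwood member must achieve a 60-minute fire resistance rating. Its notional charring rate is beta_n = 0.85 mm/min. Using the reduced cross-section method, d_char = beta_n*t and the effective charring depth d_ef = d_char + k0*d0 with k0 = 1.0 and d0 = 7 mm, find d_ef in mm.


d_char = 0.85 * 60 = 51 mm
d_ef = 51 + 1.0*7 = 58 mm

58 mm


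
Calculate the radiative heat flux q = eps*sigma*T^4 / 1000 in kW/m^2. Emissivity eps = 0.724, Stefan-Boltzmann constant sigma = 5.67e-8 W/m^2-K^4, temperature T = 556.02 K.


T^4 = 9.5579e+10
q = 0.724 * 5.67e-8 * 9.5579e+10 / 1000 = 3.9236 kW/m^2

3.9236 kW/m^2


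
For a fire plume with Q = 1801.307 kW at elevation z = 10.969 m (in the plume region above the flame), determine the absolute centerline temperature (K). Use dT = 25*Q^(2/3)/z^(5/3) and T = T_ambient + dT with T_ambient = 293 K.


Q^(2/3) = 148.04
z^(5/3) = 54.152
dT = 25 * 148.04 / 54.152 = 68.347 K
T = 293 + 68.347 = 361.35 K

361.35 K


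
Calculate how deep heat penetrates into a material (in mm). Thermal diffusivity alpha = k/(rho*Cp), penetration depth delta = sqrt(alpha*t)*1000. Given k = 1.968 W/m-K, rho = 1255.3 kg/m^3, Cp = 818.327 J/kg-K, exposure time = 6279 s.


alpha = 1.968 / (1255.3 * 818.327) = 1.9158e-06 m^2/s
alpha * t = 0.012029
delta = sqrt(0.012029) * 1000 = 109.68 mm

109.68 mm


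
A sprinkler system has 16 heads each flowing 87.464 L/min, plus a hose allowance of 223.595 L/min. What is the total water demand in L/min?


Sprinkler demand = 16 * 87.464 = 1399.424 L/min
Total = 1399.424 + 223.595 = 1623.019 L/min

1623.019 L/min


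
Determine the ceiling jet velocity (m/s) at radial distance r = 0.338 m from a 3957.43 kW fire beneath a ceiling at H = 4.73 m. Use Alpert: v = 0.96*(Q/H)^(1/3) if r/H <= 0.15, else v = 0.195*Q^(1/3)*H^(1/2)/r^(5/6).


r/H = 0.338 / 4.73 = 0.071459
r/H <= 0.15, so v = 0.96*(Q/H)^(1/3)
Q/H = 836.67
(Q/H)^(1/3) = 9.4229
v = 0.96 * 9.4229 = 9.0460 m/s

9.0460 m/s


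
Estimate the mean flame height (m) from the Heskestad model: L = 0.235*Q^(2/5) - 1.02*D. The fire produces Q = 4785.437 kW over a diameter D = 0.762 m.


Q^(2/5) = 29.646
0.235 * Q^(2/5) = 6.9669
1.02 * D = 0.77724
L = 6.1896 m

6.1896 m


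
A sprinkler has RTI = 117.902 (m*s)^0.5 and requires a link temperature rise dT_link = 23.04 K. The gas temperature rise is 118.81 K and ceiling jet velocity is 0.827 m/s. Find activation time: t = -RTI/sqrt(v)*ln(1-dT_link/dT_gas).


dT_link/dT_gas = 0.19392
ln(1 - 0.19392) = -0.21558
t = -117.902 / sqrt(0.827) * -0.21558 = 27.949 s

27.949 s
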